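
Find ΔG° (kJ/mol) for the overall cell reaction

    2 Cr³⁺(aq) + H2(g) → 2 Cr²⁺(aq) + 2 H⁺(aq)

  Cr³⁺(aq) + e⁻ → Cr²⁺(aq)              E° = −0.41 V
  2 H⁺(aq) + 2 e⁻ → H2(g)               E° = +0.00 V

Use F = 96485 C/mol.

+79.1 kJ/mol

In the reaction as written Cr³⁺(aq) is reduced, so the Cr³⁺/Cr²⁺ couple is the cathode and 2H⁺/H₂ is the anode.
E°cell = −0.41 − (+0.00) = −0.41 V; balancing electrons gives n = 2.
ΔG° = −nFE°cell = −(2)(96485)(−0.41) J/mol = +79.1 kJ/mol.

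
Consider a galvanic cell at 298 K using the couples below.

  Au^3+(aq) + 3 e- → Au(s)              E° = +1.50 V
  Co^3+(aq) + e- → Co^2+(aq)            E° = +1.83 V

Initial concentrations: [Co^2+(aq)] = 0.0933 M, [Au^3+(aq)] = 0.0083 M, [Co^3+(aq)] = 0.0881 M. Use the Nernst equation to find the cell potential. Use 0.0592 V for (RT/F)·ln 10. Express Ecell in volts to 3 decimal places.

The Co³⁺/Co²⁺ couple has the more positive E°, so it is the cathode; Au³⁺/Au is the anode.
E°cell = +1.83 − (+1.50) = +0.33 V, with n = 3 electrons transferred.
For the overall reaction 3 Co^3+(aq) + Au(s) → 3 Co^2+(aq) + Au^3+(aq), Q = ([Co^2+(aq)]^3·[Au^3+(aq)]) / [Co^3+(aq)]^3 = 0.00986, giving log Q = −2.006.
E = E° − (0.0592/n)·log Q = +0.33 − (0.0592/3)(−2.006) = +0.370 V.

+0.370 V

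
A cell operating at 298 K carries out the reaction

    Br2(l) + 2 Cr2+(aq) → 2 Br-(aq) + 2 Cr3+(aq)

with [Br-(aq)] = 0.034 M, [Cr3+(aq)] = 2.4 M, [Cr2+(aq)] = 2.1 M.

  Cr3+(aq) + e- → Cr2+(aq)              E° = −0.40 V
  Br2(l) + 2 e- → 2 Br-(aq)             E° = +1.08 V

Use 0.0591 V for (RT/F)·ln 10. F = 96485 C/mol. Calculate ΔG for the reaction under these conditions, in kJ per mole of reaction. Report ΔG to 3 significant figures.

−302 kJ/mol

E°cell = +1.08 − (−0.40) = +1.48 V; the balanced reaction transfers n = 2 electrons.
The reaction quotient is ([Br-(aq)]^2·[Cr3+(aq)]^2) / [Cr2+(aq)]^2 = 0.00151; by Nernst, E = +1.48 − (0.0591/2)(−2.821) = +1.5634 V.
Finally ΔG = −nFE = −(2)(96485 C/mol)(+1.5634 V) = −302 kJ/mol.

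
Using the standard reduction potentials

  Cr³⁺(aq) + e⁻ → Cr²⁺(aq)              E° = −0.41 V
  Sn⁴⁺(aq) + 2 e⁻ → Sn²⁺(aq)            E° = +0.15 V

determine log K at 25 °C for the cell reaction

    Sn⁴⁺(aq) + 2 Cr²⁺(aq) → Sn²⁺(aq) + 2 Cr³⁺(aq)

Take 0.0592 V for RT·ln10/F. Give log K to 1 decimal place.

log K = 18.9

The Sn⁴⁺/Sn²⁺ couple is reduced (cathode); E°cell = +0.15 − (−0.41) = +0.56 V with n = 2.
At equilibrium E = 0, so log K = nE°cell / 0.0592 = (2)(+0.56) / 0.0592 = 18.9.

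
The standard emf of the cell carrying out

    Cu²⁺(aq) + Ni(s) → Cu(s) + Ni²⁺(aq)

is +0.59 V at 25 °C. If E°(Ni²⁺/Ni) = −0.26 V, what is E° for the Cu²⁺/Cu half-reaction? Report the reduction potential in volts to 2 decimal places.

In the reaction as written the Cu²⁺/Cu couple is reduced (cathode) and Ni²⁺/Ni is oxidized (anode), so E°cell = E°(Cu²⁺/Cu) − E°(Ni²⁺/Ni).
E°(Cu²⁺/Cu) = E°cell + E°(anode) = +0.59 + (−0.26) = +0.33 V.

+0.33 V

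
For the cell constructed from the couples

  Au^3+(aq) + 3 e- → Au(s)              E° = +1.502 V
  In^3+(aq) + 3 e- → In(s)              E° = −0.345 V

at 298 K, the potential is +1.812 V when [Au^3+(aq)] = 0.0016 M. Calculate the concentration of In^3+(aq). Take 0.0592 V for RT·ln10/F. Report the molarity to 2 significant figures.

Au³⁺/Au is the cathode (higher E°); E°cell = +1.502 − (−0.345) = +1.847 V with n = 3.
From the Nernst equation, log Q = n(E° − E)/0.0592 = 3·(+1.847 − (+1.812))/0.0592 = 1.774.
Balancing electrons gives Au^3+(aq) + In(s) → Au(s) + In^3+(aq); thus Q = [In^3+(aq)] / [Au^3+(aq)].
Substituting the known concentrations and solving, log [In^3+(aq)] = −1.022 and [In^3+(aq)] = 0.095 M.

0.095 M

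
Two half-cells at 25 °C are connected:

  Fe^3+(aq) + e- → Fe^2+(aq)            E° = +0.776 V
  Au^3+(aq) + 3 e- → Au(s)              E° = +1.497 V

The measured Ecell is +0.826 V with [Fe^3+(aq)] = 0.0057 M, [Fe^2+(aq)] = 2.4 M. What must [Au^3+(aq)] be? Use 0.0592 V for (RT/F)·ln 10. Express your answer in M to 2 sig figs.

The Au³⁺/Au couple has the larger reduction potential, so it is the cathode: E°cell = +1.497 − (+0.776) = +0.721 V and n = 3.
From the Nernst equation, log Q = n(E° − E)/0.0592 = 3·(+0.721 − (+0.826))/0.0592 = −5.321.
The balanced reaction is Au^3+(aq) + 3 Fe^2+(aq) → Au(s) + 3 Fe^3+(aq), so Q = [Fe^3+(aq)]^3 / ([Au^3+(aq)]·[Fe^2+(aq)]^3).
Solving for the unknown gives log [Au^3+(aq)] = −2.552, so [Au^3+(aq)] ≈ 0.0028 M.

0.0028 M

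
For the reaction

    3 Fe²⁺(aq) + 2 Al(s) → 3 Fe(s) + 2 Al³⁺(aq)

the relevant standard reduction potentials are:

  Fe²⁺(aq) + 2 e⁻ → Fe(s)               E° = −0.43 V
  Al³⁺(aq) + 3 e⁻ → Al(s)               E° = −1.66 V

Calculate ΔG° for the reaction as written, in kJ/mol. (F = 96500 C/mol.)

In the reaction as written Fe²⁺(aq) is reduced, so the Fe²⁺/Fe couple is the cathode and Al³⁺/Al is the anode.
E°cell = −0.43 − (−1.66) = +1.23 V; balancing electrons gives n = 6.
ΔG° = −nFE°cell = −(6)(96500)(+1.23) J/mol = −712 kJ/mol.

−712 kJ/mol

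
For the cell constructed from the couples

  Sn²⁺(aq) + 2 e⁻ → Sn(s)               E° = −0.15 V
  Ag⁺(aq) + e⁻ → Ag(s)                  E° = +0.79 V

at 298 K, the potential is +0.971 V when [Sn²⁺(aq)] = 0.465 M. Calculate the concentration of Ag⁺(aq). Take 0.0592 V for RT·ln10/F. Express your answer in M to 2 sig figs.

The Ag⁺/Ag couple has the larger reduction potential, so it is the cathode: E°cell = +0.79 − (−0.15) = +0.94 V and n = 2.
Since E = E° − (0.0592/n)·log Q, log Q = n(E° − E)/0.0592 = −1.047.
For 2 Ag⁺(aq) + Sn(s) → 2 Ag(s) + Sn²⁺(aq), the reaction quotient is Q = [Sn²⁺(aq)] / [Ag⁺(aq)]^2.
Solving for the unknown gives log [Ag⁺(aq)] = 0.357, so [Ag⁺(aq)] ≈ 2.3 M.

2.3 M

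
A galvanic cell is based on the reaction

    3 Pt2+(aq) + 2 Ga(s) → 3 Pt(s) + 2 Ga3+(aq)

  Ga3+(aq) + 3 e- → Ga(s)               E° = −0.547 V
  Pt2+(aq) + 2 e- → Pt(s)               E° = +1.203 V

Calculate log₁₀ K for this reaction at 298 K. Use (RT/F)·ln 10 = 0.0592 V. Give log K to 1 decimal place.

log K = 177.4

The Pt²⁺/Pt couple is reduced (cathode); E°cell = +1.203 − (−0.547) = +1.750 V with n = 6.
At equilibrium E = 0, so log K = nE°cell / 0.0592 = (6)(+1.750) / 0.0592 = 177.4.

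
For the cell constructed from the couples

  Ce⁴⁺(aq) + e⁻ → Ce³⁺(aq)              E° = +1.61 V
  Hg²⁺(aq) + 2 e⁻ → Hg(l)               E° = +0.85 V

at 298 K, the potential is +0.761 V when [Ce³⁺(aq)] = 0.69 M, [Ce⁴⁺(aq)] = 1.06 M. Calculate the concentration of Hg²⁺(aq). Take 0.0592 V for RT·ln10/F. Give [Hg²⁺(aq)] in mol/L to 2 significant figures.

2.2 M

The Ce⁴⁺/Ce³⁺ couple has the larger reduction potential, so it is the cathode: E°cell = +1.61 − (+0.85) = +0.76 V and n = 2.
Since E = E° − (0.0592/n)·log Q, log Q = n(E° − E)/0.0592 = −0.034.
For 2 Ce⁴⁺(aq) + Hg(l) → 2 Ce³⁺(aq) + Hg²⁺(aq), the reaction quotient is Q = ([Ce³⁺(aq)]^2·[Hg²⁺(aq)]) / [Ce⁴⁺(aq)]^2.
Substituting the known concentrations and solving, log [Hg²⁺(aq)] = 0.339 and [Hg²⁺(aq)] = 2.2 M.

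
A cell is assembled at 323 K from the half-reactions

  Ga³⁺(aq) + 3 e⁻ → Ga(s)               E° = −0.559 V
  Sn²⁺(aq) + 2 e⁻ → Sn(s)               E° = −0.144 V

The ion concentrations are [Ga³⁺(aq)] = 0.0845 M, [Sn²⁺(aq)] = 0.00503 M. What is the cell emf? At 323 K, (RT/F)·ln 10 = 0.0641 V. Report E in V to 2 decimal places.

Sn²⁺/Sn is reduced (cathode, E° = −0.144 V) and Ga³⁺/Ga is oxidized (anode).
E°cell = E°cat − E°an = −0.144 − (−0.559) = +0.415 V; n = 6.
Balancing gives 3 Sn²⁺(aq) + 2 Ga(s) → 3 Sn(s) + 2 Ga³⁺(aq); hence Q = [Ga³⁺(aq)]^2 / [Sn²⁺(aq)]^3 = 5.61×10^4 (log Q = 4.749).
Applying E = E° − (RT ln10/nF)·log Q gives +0.415 − (0.0641/6)(4.749) = +0.36 V.

+0.36 V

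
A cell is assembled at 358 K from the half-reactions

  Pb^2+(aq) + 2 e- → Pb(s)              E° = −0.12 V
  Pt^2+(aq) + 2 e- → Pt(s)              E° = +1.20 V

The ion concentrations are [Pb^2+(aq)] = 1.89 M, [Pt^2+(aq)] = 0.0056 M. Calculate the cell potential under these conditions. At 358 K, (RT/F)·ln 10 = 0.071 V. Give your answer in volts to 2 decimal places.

Since E°(Pt²⁺/Pt) > E°(Pb²⁺/Pb), Pt²⁺/Pt serves as the cathode.
The standard potential is +1.20 − (−0.12) = +1.32 V and the balanced reaction transfers n = 2 electrons.
Balancing gives Pt^2+(aq) + Pb(s) → Pt(s) + Pb^2+(aq); hence Q = [Pb^2+(aq)] / [Pt^2+(aq)] = 338 (log Q = 2.528).
E = E° − (0.071/n)·log Q = +1.32 − (0.071/2)(2.528) = +1.23 V.

+1.23 V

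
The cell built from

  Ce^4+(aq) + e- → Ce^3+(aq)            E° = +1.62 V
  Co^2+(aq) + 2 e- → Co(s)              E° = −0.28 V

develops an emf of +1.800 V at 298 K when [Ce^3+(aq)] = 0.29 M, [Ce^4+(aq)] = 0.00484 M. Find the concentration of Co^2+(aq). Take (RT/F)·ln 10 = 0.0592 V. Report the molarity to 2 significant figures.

0.67 M

The Ce⁴⁺/Ce³⁺ couple has the larger reduction potential, so it is the cathode: E°cell = +1.62 − (−0.28) = +1.90 V and n = 2.
Since E = E° − (0.0592/n)·log Q, log Q = n(E° − E)/0.0592 = 3.378.
The balanced reaction is 2 Ce^4+(aq) + Co(s) → 2 Ce^3+(aq) + Co^2+(aq), so Q = ([Ce^3+(aq)]^2·[Co^2+(aq)]) / [Ce^4+(aq)]^2.
Substituting the known concentrations and solving, log [Co^2+(aq)] = −0.177 and [Co^2+(aq)] = 0.67 M.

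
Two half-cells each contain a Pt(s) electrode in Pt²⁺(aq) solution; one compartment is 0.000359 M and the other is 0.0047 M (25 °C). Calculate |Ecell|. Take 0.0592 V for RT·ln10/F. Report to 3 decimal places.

For a concentration cell E°cell = 0, since both electrodes use the same couple.
The compartment with the higher Pt²⁺(aq) concentration (0.0047 M) acts as the cathode; ions are reduced there and produced at the dilute (0.000359 M) anode.
With n = 2, Ecell = −(0.0592/2)·log([dilute]/[conc]) = −(0.0592/2)·log(0.000359/0.0047) = +0.033 V.

0.033 V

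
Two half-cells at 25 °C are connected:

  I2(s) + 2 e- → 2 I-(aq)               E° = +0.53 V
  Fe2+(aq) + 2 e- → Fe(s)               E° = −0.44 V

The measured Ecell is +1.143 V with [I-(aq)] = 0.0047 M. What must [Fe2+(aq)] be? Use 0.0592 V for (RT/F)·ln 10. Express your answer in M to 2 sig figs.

I₂/I⁻ is the cathode (higher E°); E°cell = +0.53 − (−0.44) = +0.97 V with n = 2.
Rearranging E = E° − (0.0592/n)·log Q gives log Q = 2(+0.97 − (+1.143))/0.0592 = −5.845.
The balanced reaction is I2(s) + Fe(s) → 2 I-(aq) + Fe2+(aq), so Q = [I-(aq)]^2·[Fe2+(aq)].
Solving for the unknown gives log [Fe2+(aq)] = −1.189, so [Fe2+(aq)] ≈ 0.065 M.

0.065 M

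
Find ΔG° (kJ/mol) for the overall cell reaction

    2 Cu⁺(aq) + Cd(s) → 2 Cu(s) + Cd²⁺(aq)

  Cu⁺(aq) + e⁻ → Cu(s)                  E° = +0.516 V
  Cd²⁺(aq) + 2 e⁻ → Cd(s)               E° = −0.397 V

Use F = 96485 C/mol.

In the reaction as written Cu⁺(aq) is reduced, so the Cu⁺/Cu couple is the cathode and Cd²⁺/Cd is the anode.
E°cell = +0.516 − (−0.397) = +0.913 V; balancing electrons gives n = 2.
ΔG° = −nFE°cell = −(2)(96485)(+0.913) J/mol = −176 kJ/mol.

−176 kJ/mol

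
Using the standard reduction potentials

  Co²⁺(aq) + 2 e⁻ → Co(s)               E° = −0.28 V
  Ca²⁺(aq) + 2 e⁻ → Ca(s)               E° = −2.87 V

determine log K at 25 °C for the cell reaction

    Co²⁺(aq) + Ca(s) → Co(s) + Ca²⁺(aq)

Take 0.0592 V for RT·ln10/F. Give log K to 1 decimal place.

The Co²⁺/Co couple is reduced (cathode); E°cell = −0.28 − (−2.87) = +2.59 V with n = 2.
At equilibrium E = 0, so log K = nE°cell / 0.0592 = (2)(+2.59) / 0.0592 = 87.5.

log K = 87.5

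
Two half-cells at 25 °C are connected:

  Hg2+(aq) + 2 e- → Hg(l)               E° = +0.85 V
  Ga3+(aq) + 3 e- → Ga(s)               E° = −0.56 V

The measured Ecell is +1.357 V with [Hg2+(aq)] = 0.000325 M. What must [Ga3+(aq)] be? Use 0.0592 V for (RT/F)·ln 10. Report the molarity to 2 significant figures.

Hg²⁺/Hg is the cathode (higher E°); E°cell = +0.85 − (−0.56) = +1.41 V with n = 6.
Since E = E° − (0.0592/n)·log Q, log Q = n(E° − E)/0.0592 = 5.372.
For 3 Hg2+(aq) + 2 Ga(s) → 3 Hg(l) + 2 Ga3+(aq), the reaction quotient is Q = [Ga3+(aq)]^2 / [Hg2+(aq)]^3.
Isolating [Ga3+(aq)] in Q = 10^{5.372} yields log [Ga3+(aq)] = −2.546, i.e. 0.0028 M.

0.0028 M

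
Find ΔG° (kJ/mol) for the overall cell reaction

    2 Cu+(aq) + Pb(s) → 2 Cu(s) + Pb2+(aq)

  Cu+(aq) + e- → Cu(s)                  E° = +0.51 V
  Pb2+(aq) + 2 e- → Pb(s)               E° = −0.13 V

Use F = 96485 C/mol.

−124 kJ/mol

In the reaction as written Cu+(aq) is reduced, so the Cu⁺/Cu couple is the cathode and Pb²⁺/Pb is the anode.
E°cell = +0.51 − (−0.13) = +0.64 V; balancing electrons gives n = 2.
ΔG° = −nFE°cell = −(2)(96485)(+0.64) J/mol = −124 kJ/mol.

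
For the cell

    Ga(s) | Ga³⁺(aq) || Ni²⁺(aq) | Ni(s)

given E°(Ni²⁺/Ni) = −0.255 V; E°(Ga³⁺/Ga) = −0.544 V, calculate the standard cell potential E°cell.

+0.289 V

By convention the left-hand electrode in cell notation is the anode (oxidation) and the right-hand electrode is the cathode (reduction).
E°cell = E°(right) − E°(left) = −0.255 − (−0.544) = +0.289 V.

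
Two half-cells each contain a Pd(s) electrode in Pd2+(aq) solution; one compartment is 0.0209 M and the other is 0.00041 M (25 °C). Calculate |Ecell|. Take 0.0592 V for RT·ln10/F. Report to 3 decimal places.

0.051 V

For a concentration cell E°cell = 0, since both electrodes use the same couple.
The compartment with the higher Pd2+(aq) concentration (0.0209 M) acts as the cathode; ions are reduced there and produced at the dilute (0.00041 M) anode.
With n = 2, Ecell = −(0.0592/2)·log([dilute]/[conc]) = −(0.0592/2)·log(0.00041/0.0209) = +0.051 V.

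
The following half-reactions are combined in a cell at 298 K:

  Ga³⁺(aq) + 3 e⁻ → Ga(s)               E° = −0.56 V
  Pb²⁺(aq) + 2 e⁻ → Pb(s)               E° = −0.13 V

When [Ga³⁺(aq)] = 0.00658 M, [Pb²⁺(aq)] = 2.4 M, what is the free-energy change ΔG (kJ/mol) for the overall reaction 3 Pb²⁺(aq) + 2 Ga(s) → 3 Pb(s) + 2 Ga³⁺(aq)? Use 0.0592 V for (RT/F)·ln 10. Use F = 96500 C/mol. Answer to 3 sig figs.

The standard cell potential is −0.13 − (−0.56) = +0.43 V, with n = 6 electrons in the balanced equation.
The reaction quotient is [Ga³⁺(aq)]^2 / [Pb²⁺(aq)]^3 = 3.13×10^−6; by Nernst, E = +0.43 − (0.0592/6)(−5.504) = +0.4843 V.
Then ΔG = −nFE = −6 × 96500 × +0.4843 J/mol = −280 kJ/mol.

−280 kJ/mol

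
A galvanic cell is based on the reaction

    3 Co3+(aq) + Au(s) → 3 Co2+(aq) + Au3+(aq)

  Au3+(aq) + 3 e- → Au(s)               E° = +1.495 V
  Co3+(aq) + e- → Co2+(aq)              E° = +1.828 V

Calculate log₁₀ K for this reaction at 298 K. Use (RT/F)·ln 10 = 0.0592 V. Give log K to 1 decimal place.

log K = 16.9

The Co³⁺/Co²⁺ couple is reduced (cathode); E°cell = +1.828 − (+1.495) = +0.333 V with n = 3.
At equilibrium E = 0, so log K = nE°cell / 0.0592 = (3)(+0.333) / 0.0592 = 16.9.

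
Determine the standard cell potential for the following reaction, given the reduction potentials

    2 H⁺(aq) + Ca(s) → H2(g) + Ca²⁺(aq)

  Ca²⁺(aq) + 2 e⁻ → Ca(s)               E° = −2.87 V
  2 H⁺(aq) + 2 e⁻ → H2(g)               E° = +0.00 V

In the reaction as written, H⁺(aq) is reduced (cathode) and Ca²⁺(aq) is produced by oxidation at the anode.
E°cell = E°(cathode) − E°(anode) = +0.00 − (−2.87) = +2.87 V.

+2.87 V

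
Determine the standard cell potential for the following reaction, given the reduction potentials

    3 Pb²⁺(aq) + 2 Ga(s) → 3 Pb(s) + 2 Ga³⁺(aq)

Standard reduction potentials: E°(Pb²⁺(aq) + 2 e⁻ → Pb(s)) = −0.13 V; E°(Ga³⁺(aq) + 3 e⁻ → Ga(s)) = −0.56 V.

+0.43 V

In the reaction as written, Pb²⁺(aq) is reduced (cathode) and Ga³⁺(aq) is produced by oxidation at the anode.
E°cell = E°(cathode) − E°(anode) = −0.13 − (−0.56) = +0.43 V.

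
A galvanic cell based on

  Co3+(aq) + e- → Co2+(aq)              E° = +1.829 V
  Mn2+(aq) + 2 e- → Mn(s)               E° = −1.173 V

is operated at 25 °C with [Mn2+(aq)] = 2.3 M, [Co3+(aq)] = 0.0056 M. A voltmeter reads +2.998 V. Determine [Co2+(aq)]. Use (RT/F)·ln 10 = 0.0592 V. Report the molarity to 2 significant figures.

0.0043 M

With Co³⁺/Co²⁺ at the cathode and Mn²⁺/Mn at the anode, E°cell = +1.829 − (−1.173) = +3.002 V (n = 2).
From the Nernst equation, log Q = n(E° − E)/0.0592 = 2·(+3.002 − (+2.998))/0.0592 = 0.135.
Balancing electrons gives 2 Co3+(aq) + Mn(s) → 2 Co2+(aq) + Mn2+(aq); thus Q = ([Co2+(aq)]^2·[Mn2+(aq)]) / [Co3+(aq)]^2.
Solving for the unknown gives log [Co2+(aq)] = −2.365, so [Co2+(aq)] ≈ 0.0043 M.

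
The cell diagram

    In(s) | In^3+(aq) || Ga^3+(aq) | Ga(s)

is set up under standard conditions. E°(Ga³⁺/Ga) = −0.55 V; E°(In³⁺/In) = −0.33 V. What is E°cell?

−0.22 V

By convention the left-hand electrode in cell notation is the anode (oxidation) and the right-hand electrode is the cathode (reduction).
E°cell = E°(right) − E°(left) = −0.55 − (−0.33) = −0.22 V.
The negative sign shows that, as written, the cell would require an external voltage to drive the reaction.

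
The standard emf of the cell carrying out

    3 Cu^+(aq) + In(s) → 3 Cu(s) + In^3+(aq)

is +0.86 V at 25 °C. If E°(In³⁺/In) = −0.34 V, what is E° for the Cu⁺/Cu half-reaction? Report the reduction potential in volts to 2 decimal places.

+0.52 V

In the reaction as written the Cu⁺/Cu couple is reduced (cathode) and In³⁺/In is oxidized (anode), so E°cell = E°(Cu⁺/Cu) − E°(In³⁺/In).
E°(Cu⁺/Cu) = E°cell + E°(anode) = +0.86 + (−0.34) = +0.52 V.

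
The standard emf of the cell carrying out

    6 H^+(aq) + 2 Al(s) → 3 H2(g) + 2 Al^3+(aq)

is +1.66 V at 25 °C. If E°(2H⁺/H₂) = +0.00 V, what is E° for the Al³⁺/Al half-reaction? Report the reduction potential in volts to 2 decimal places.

−1.66 V

In the reaction as written the 2H⁺/H₂ couple is reduced (cathode) and Al³⁺/Al is oxidized (anode), so E°cell = E°(2H⁺/H₂) − E°(Al³⁺/Al).
E°(Al³⁺/Al) = E°(cathode) − E°cell = +0.00 − (+1.66) = −1.66 V.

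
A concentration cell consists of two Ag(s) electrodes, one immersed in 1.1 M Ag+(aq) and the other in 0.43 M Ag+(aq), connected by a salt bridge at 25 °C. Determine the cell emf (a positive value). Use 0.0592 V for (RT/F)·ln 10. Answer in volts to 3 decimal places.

For a concentration cell E°cell = 0, since both electrodes use the same couple.
The compartment with the higher Ag+(aq) concentration (1.1 M) acts as the cathode; ions are reduced there and produced at the dilute (0.43 M) anode.
With n = 1, Ecell = −(0.0592/1)·log([dilute]/[conc]) = −(0.0592/1)·log(0.43/1.1) = +0.024 V.

0.024 V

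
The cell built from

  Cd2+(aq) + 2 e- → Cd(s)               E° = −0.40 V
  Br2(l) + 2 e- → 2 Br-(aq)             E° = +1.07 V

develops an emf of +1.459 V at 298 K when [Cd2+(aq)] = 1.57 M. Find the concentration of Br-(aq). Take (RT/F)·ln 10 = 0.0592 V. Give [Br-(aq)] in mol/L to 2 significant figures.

1.2 M

Br₂/Br⁻ is the cathode (higher E°); E°cell = +1.07 − (−0.40) = +1.47 V with n = 2.
Since E = E° − (0.0592/n)·log Q, log Q = n(E° − E)/0.0592 = 0.372.
For Br2(l) + Cd(s) → 2 Br-(aq) + Cd2+(aq), the reaction quotient is Q = [Br-(aq)]^2·[Cd2+(aq)].
Substituting the known concentrations and solving, log [Br-(aq)] = 0.088 and [Br-(aq)] = 1.2 M.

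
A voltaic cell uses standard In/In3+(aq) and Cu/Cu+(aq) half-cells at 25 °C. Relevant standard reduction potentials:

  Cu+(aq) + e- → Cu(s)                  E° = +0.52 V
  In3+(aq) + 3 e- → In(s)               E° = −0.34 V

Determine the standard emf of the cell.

+0.86 V

Of the two couples in this cell, the one with the more positive reduction potential is reduced at the cathode: here that is Cu⁺/Cu (+0.52 V); In³⁺/In (−0.34 V) is the anode.
E°cell = E°(cathode) − E°(anode) = +0.52 − (−0.34) = +0.86 V.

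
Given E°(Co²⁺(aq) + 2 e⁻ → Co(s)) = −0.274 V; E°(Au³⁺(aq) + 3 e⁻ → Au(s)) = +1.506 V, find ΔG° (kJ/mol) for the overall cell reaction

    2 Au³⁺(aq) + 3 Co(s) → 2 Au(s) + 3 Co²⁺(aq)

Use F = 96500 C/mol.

In the reaction as written Au³⁺(aq) is reduced, so the Au³⁺/Au couple is the cathode and Co²⁺/Co is the anode.
E°cell = +1.506 − (−0.274) = +1.780 V; balancing electrons gives n = 6.
ΔG° = −nFE°cell = −(6)(96500)(+1.780) J/mol = −1031 kJ/mol.

−1031 kJ/mol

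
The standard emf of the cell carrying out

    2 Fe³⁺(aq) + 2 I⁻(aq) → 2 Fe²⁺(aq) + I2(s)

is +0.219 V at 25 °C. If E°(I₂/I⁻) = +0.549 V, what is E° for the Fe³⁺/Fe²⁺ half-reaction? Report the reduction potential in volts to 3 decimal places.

+0.768 V

In the reaction as written the Fe³⁺/Fe²⁺ couple is reduced (cathode) and I₂/I⁻ is oxidized (anode), so E°cell = E°(Fe³⁺/Fe²⁺) − E°(I₂/I⁻).
E°(Fe³⁺/Fe²⁺) = E°cell + E°(anode) = +0.219 + (+0.549) = +0.768 V.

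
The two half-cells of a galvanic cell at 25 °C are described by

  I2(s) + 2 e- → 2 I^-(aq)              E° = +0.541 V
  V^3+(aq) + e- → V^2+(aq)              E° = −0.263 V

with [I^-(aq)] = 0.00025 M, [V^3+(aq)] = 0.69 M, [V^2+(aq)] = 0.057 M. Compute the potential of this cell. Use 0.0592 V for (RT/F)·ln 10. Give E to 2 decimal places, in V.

+0.95 V

The I₂/I⁻ couple has the more positive E°, so it is the cathode; V³⁺/V²⁺ is the anode.
E°cell = +0.541 − (−0.263) = +0.804 V, with n = 2 electrons transferred.
The balanced reaction is I2(s) + 2 V^2+(aq) → 2 I^-(aq) + 2 V^3+(aq), so Q = ([I^-(aq)]^2·[V^3+(aq)]^2) / [V^2+(aq)]^2 = 9.16×10^−6 and log Q = −5.038.
E = E° − (0.0592/n)·log Q = +0.804 − (0.0592/2)(−5.038) = +0.95 V.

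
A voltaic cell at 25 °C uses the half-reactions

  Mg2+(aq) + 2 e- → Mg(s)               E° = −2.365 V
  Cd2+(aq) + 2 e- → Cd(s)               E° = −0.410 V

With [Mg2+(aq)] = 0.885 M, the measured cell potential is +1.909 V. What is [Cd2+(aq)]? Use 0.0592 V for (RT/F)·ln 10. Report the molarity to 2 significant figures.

The Cd²⁺/Cd couple has the larger reduction potential, so it is the cathode: E°cell = −0.410 − (−2.365) = +1.955 V and n = 2.
Rearranging E = E° − (0.0592/n)·log Q gives log Q = 2(+1.955 − (+1.909))/0.0592 = 1.554.
Balancing electrons gives Cd2+(aq) + Mg(s) → Cd(s) + Mg2+(aq); thus Q = [Mg2+(aq)] / [Cd2+(aq)].
Substituting the known concentrations and solving, log [Cd2+(aq)] = −1.607 and [Cd2+(aq)] = 0.025 M.

0.025 M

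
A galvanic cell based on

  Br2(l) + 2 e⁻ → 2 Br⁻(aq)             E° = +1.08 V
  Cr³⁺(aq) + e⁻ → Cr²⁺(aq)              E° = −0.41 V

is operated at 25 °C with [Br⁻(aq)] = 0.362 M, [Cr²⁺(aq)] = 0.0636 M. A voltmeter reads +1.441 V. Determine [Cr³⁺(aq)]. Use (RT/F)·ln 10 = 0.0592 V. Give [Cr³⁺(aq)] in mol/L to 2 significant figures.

1.2 M

With Br₂/Br⁻ at the cathode and Cr³⁺/Cr²⁺ at the anode, E°cell = +1.08 − (−0.41) = +1.49 V (n = 2).
From the Nernst equation, log Q = n(E° − E)/0.0592 = 2·(+1.49 − (+1.441))/0.0592 = 1.655.
For Br2(l) + 2 Cr²⁺(aq) → 2 Br⁻(aq) + 2 Cr³⁺(aq), the reaction quotient is Q = ([Br⁻(aq)]^2·[Cr³⁺(aq)]^2) / [Cr²⁺(aq)]^2.
Isolating [Cr³⁺(aq)] in Q = 10^{1.655} yields log [Cr³⁺(aq)] = 0.072, i.e. 1.2 M.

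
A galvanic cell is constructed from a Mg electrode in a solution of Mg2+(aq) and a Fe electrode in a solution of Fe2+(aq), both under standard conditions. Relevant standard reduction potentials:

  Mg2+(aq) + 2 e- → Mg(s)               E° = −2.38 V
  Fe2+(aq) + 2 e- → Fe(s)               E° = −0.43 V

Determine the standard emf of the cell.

The Fe²⁺/Fe couple has the higher E°, so Fe ion is reduced (cathode) and Mg is oxidized (anode).
E°cell = E°(cathode) − E°(anode) = −0.43 − (−2.38) = +1.95 V.

+1.95 V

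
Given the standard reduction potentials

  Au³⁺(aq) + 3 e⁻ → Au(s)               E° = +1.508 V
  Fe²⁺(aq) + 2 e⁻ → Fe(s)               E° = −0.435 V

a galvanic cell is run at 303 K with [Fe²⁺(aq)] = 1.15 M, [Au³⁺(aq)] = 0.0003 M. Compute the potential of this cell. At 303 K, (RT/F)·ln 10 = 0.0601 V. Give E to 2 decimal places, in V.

+1.87 V

Since E°(Au³⁺/Au) > E°(Fe²⁺/Fe), Au³⁺/Au serves as the cathode.
The standard potential is +1.508 − (−0.435) = +1.943 V and the balanced reaction transfers n = 6 electrons.
Balancing gives 2 Au³⁺(aq) + 3 Fe(s) → 2 Au(s) + 3 Fe²⁺(aq); hence Q = [Fe²⁺(aq)]^3 / [Au³⁺(aq)]^2 = 1.69×10^7 (log Q = 7.228).
Applying E = E° − (RT ln10/nF)·log Q gives +1.943 − (0.0601/6)(7.228) = +1.87 V.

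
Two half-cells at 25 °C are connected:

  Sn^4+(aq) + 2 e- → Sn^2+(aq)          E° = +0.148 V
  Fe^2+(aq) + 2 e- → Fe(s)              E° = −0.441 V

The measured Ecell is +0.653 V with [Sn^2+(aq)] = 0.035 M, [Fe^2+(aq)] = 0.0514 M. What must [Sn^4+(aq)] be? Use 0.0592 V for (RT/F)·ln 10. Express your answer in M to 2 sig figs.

0.26 M

Sn⁴⁺/Sn²⁺ is the cathode (higher E°); E°cell = +0.148 − (−0.441) = +0.589 V with n = 2.
Since E = E° − (0.0592/n)·log Q, log Q = n(E° − E)/0.0592 = −2.162.
The balanced reaction is Sn^4+(aq) + Fe(s) → Sn^2+(aq) + Fe^2+(aq), so Q = ([Sn^2+(aq)]·[Fe^2+(aq)]) / [Sn^4+(aq)].
Isolating [Sn^4+(aq)] in Q = 10^{−2.162} yields log [Sn^4+(aq)] = −0.583, i.e. 0.26 M.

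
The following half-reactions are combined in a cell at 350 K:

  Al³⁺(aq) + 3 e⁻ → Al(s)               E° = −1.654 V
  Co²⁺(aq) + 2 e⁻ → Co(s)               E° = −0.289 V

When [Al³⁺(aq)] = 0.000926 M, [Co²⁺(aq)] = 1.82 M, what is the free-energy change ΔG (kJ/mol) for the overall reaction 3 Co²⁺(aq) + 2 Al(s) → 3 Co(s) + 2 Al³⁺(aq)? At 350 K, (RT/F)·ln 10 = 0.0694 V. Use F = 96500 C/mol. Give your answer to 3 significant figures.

−836 kJ/mol

With Co²⁺/Co reduced at the cathode, E°cell = −0.289 − (−1.654) = +1.365 V and n = 6.
Q = [Al³⁺(aq)]^2 / [Co²⁺(aq)]^3 = 1.42×10^−7, so log Q = −6.847 and E = +1.365 − (0.0694/6)(−6.847) = +1.4442 V.
ΔG = −nFE = −(6)(96500)(+1.4442) J/mol = −836 kJ/mol.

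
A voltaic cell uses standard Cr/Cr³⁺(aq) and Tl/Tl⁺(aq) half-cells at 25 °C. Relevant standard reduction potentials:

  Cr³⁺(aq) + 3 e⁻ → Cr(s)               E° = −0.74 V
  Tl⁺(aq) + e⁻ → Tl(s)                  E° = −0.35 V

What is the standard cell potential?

+0.39 V

Of the two couples in this cell, the one with the more positive reduction potential is reduced at the cathode: here that is Tl⁺/Tl (−0.35 V); Cr³⁺/Cr (−0.74 V) is the anode.
E°cell = E°(cathode) − E°(anode) = −0.35 − (−0.74) = +0.39 V.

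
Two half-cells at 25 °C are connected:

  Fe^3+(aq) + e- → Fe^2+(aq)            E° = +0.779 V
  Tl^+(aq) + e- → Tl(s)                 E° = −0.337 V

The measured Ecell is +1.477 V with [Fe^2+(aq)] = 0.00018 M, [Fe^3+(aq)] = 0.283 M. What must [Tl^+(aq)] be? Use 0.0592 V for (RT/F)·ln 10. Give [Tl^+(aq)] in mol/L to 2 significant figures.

0.0013 M

The Fe³⁺/Fe²⁺ couple has the larger reduction potential, so it is the cathode: E°cell = +0.779 − (−0.337) = +1.116 V and n = 1.
Since E = E° − (0.0592/n)·log Q, log Q = n(E° − E)/0.0592 = −6.098.
Balancing electrons gives Fe^3+(aq) + Tl(s) → Fe^2+(aq) + Tl^+(aq); thus Q = ([Fe^2+(aq)]·[Tl^+(aq)]) / [Fe^3+(aq)].
Substituting the known concentrations and solving, log [Tl^+(aq)] = −2.901 and [Tl^+(aq)] = 0.0013 M.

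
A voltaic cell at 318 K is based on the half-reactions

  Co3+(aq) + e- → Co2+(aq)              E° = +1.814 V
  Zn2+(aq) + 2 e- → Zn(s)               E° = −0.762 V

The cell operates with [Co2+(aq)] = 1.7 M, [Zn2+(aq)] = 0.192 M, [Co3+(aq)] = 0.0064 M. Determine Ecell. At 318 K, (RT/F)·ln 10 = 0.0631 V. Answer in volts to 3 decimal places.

Since E°(Co³⁺/Co²⁺) > E°(Zn²⁺/Zn), Co³⁺/Co²⁺ serves as the cathode.
E°cell = E°cat − E°an = +1.814 − (−0.762) = +2.576 V; n = 2.
For the overall reaction 2 Co3+(aq) + Zn(s) → 2 Co2+(aq) + Zn2+(aq), Q = ([Co2+(aq)]^2·[Zn2+(aq)]) / [Co3+(aq)]^2 = 1.35×10^4, giving log Q = 4.132.
By the Nernst equation, E = +2.576 − (0.0631/2)·(4.132) = +2.446 V.

+2.446 V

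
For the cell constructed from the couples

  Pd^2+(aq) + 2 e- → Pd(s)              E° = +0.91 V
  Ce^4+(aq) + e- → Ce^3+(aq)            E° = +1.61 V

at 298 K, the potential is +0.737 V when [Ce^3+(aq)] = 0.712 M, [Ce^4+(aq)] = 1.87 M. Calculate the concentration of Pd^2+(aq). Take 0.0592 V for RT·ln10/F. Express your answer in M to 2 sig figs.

Ce⁴⁺/Ce³⁺ is the cathode (higher E°); E°cell = +1.61 − (+0.91) = +0.70 V with n = 2.
From the Nernst equation, log Q = n(E° − E)/0.0592 = 2·(+0.70 − (+0.737))/0.0592 = −1.250.
For 2 Ce^4+(aq) + Pd(s) → 2 Ce^3+(aq) + Pd^2+(aq), the reaction quotient is Q = ([Ce^3+(aq)]^2·[Pd^2+(aq)]) / [Ce^4+(aq)]^2.
Isolating [Pd^2+(aq)] in Q = 10^{−1.250} yields log [Pd^2+(aq)] = −0.411, i.e. 0.39 M.

0.39 M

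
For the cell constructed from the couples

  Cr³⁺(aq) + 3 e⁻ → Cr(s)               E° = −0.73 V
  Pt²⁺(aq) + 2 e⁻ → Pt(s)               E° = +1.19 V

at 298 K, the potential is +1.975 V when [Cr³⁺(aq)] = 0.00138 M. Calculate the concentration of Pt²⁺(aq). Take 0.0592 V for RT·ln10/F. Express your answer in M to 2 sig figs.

Pt²⁺/Pt is the cathode (higher E°); E°cell = +1.19 − (−0.73) = +1.92 V with n = 6.
Rearranging E = E° − (0.0592/n)·log Q gives log Q = 6(+1.92 − (+1.975))/0.0592 = −5.574.
The balanced reaction is 3 Pt²⁺(aq) + 2 Cr(s) → 3 Pt(s) + 2 Cr³⁺(aq), so Q = [Cr³⁺(aq)]^2 / [Pt²⁺(aq)]^3.
Substituting the known concentrations and solving, log [Pt²⁺(aq)] = −0.049 and [Pt²⁺(aq)] = 0.89 M.

0.89 M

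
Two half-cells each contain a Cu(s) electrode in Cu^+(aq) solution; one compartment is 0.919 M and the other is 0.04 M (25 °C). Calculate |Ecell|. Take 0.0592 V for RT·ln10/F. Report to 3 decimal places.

0.081 V

For a concentration cell E°cell = 0, since both electrodes use the same couple.
The compartment with the higher Cu^+(aq) concentration (0.919 M) acts as the cathode; ions are reduced there and produced at the dilute (0.04 M) anode.
With n = 1, Ecell = −(0.0592/1)·log([dilute]/[conc]) = −(0.0592/1)·log(0.04/0.919) = +0.081 V.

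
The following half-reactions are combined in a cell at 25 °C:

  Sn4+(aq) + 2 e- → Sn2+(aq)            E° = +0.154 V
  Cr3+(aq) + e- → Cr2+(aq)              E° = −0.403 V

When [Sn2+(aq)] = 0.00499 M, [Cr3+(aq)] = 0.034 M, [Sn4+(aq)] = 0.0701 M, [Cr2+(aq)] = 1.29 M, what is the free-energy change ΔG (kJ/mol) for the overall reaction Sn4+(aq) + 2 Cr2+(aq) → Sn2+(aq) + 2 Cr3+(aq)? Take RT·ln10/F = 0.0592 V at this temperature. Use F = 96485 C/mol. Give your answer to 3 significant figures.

The standard cell potential is +0.154 − (−0.403) = +0.557 V, with n = 2 electrons in the balanced equation.
The reaction quotient is ([Sn2+(aq)]·[Cr3+(aq)]^2) / ([Sn4+(aq)]·[Cr2+(aq)]^2) = 4.94×10^−5; by Nernst, E = +0.557 − (0.0592/2)(−4.306) = +0.6845 V.
Finally ΔG = −nFE = −(2)(96485 C/mol)(+0.6845 V) = −132 kJ/mol.

−132 kJ/mol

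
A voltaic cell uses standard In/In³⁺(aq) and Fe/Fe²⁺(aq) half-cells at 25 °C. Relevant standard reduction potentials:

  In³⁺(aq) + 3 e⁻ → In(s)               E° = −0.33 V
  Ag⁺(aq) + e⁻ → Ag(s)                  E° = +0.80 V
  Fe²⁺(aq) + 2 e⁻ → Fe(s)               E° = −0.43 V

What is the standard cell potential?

+0.10 V

The In³⁺/In couple has the higher E°, so In ion is reduced (cathode) and Fe is oxidized (anode).
E°cell = E°(cathode) − E°(anode) = −0.33 − (−0.43) = +0.10 V.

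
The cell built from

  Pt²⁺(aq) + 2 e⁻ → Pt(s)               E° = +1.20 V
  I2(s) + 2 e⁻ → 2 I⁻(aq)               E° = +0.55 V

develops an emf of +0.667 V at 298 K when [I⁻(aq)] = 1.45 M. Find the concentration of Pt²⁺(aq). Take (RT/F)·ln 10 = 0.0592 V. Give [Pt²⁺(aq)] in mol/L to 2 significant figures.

1.8 M

Pt²⁺/Pt is the cathode (higher E°); E°cell = +1.20 − (+0.55) = +0.65 V with n = 2.
Rearranging E = E° − (0.0592/n)·log Q gives log Q = 2(+0.65 − (+0.667))/0.0592 = −0.574.
Balancing electrons gives Pt²⁺(aq) + 2 I⁻(aq) → Pt(s) + I2(s); thus Q = 1 / ([Pt²⁺(aq)]·[I⁻(aq)]^2).
Solving for the unknown gives log [Pt²⁺(aq)] = 0.251, so [Pt²⁺(aq)] ≈ 1.8 M.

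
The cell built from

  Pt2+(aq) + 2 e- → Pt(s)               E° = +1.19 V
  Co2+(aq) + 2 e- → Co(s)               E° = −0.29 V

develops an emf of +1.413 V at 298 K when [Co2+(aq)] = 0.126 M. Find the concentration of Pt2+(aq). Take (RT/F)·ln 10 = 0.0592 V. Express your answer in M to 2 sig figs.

With Pt²⁺/Pt at the cathode and Co²⁺/Co at the anode, E°cell = +1.19 − (−0.29) = +1.48 V (n = 2).
From the Nernst equation, log Q = n(E° − E)/0.0592 = 2·(+1.48 − (+1.413))/0.0592 = 2.264.
For Pt2+(aq) + Co(s) → Pt(s) + Co2+(aq), the reaction quotient is Q = [Co2+(aq)] / [Pt2+(aq)].
Solving for the unknown gives log [Pt2+(aq)] = −3.164, so [Pt2+(aq)] ≈ 0.00069 M.

0.00069 M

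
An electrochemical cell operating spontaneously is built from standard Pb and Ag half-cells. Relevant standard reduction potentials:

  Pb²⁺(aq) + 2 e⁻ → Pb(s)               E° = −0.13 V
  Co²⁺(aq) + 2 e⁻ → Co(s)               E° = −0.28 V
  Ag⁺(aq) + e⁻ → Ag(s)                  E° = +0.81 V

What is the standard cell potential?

The Ag⁺/Ag couple has the higher E°, so Ag ion is reduced (cathode) and Pb is oxidized (anode).
E°cell = E°(cathode) − E°(anode) = +0.81 − (−0.13) = +0.94 V.

+0.94 V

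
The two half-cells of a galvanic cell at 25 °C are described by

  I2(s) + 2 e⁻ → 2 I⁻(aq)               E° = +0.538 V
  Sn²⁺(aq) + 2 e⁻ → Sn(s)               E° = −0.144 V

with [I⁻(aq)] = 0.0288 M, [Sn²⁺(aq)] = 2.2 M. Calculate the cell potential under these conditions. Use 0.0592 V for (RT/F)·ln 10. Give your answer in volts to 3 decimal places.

The I₂/I⁻ couple has the more positive E°, so it is the cathode; Sn²⁺/Sn is the anode.
E°cell = +0.538 − (−0.144) = +0.682 V, with n = 2 electrons transferred.
Balancing gives I2(s) + Sn(s) → 2 I⁻(aq) + Sn²⁺(aq); hence Q = [I⁻(aq)]^2·[Sn²⁺(aq)] = 0.00182 (log Q = −2.739).
Applying E = E° − (RT ln10/nF)·log Q gives +0.682 − (0.0592/2)(−2.739) = +0.763 V.

+0.763 V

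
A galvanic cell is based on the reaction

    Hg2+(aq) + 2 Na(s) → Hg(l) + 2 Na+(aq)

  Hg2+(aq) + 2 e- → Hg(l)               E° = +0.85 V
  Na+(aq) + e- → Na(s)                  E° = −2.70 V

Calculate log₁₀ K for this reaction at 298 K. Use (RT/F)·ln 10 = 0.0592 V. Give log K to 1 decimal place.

The Hg²⁺/Hg couple is reduced (cathode); E°cell = +0.85 − (−2.70) = +3.55 V with n = 2.
At equilibrium E = 0, so log K = nE°cell / 0.0592 = (2)(+3.55) / 0.0592 = 119.9.

log K = 119.9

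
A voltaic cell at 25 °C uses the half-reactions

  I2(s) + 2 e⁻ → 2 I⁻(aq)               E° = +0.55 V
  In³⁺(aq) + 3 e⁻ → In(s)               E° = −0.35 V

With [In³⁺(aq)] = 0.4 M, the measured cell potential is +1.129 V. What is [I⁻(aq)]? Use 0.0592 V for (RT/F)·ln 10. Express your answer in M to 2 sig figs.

I₂/I⁻ is the cathode (higher E°); E°cell = +0.55 − (−0.35) = +0.90 V with n = 6.
Rearranging E = E° − (0.0592/n)·log Q gives log Q = 6(+0.90 − (+1.129))/0.0592 = −23.209.
For 3 I2(s) + 2 In(s) → 6 I⁻(aq) + 2 In³⁺(aq), the reaction quotient is Q = [I⁻(aq)]^6·[In³⁺(aq)]^2.
Solving for the unknown gives log [I⁻(aq)] = −3.736, so [I⁻(aq)] ≈ 0.00018 M.

0.00018 M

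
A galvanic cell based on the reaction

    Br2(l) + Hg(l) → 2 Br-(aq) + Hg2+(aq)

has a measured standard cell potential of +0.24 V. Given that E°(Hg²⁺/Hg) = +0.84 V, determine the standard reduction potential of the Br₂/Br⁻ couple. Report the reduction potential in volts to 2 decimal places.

+1.08 V

In the reaction as written the Br₂/Br⁻ couple is reduced (cathode) and Hg²⁺/Hg is oxidized (anode), so E°cell = E°(Br₂/Br⁻) − E°(Hg²⁺/Hg).
E°(Br₂/Br⁻) = E°cell + E°(anode) = +0.24 + (+0.84) = +1.08 V.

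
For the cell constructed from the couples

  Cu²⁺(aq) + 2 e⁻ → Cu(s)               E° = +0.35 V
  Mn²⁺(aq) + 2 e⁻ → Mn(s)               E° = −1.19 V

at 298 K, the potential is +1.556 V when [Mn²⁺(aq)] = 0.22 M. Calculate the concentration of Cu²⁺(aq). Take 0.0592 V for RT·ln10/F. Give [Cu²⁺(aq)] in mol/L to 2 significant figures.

0.76 M

Cu²⁺/Cu is the cathode (higher E°); E°cell = +0.35 − (−1.19) = +1.54 V with n = 2.
From the Nernst equation, log Q = n(E° − E)/0.0592 = 2·(+1.54 − (+1.556))/0.0592 = −0.541.
For Cu²⁺(aq) + Mn(s) → Cu(s) + Mn²⁺(aq), the reaction quotient is Q = [Mn²⁺(aq)] / [Cu²⁺(aq)].
Isolating [Cu²⁺(aq)] in Q = 10^{−0.541} yields log [Cu²⁺(aq)] = −0.117, i.e. 0.76 M.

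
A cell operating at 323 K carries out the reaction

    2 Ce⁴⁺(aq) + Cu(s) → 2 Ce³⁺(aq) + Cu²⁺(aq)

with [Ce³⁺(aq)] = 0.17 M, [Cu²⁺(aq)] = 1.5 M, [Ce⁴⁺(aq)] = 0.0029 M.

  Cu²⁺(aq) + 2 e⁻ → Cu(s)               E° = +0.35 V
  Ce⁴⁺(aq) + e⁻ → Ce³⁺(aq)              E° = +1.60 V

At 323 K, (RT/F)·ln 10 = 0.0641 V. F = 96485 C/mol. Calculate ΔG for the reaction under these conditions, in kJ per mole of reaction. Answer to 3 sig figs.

−218 kJ/mol

The standard cell potential is +1.60 − (+0.35) = +1.25 V, with n = 2 electrons in the balanced equation.
Here Q = ([Ce³⁺(aq)]^2·[Cu²⁺(aq)]) / [Ce⁴⁺(aq)]^2 = 5.15×10^3 (log Q = 3.712), giving E = +1.25 − (0.0641/2)·(3.712) = +1.1310 V.
ΔG = −nFE = −(2)(96485)(+1.1310) J/mol = −218 kJ/mol.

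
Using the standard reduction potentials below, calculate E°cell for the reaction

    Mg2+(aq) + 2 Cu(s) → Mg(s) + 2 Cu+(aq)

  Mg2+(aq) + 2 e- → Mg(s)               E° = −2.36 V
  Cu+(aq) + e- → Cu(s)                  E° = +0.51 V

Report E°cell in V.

In the reaction as written, Mg2+(aq) is reduced (cathode) and Cu+(aq) is produced by oxidation at the anode.
E°cell = E°(cathode) − E°(anode) = −2.36 − (+0.51) = −2.87 V.
The negative E°cell means the reaction is non-spontaneous in the direction written.

−2.87 V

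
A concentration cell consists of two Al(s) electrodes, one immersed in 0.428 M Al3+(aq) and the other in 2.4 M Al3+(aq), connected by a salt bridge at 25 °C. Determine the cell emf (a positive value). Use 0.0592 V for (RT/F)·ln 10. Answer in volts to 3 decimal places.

0.015 V

For a concentration cell E°cell = 0, since both electrodes use the same couple.
The compartment with the higher Al3+(aq) concentration (2.4 M) acts as the cathode; ions are reduced there and produced at the dilute (0.428 M) anode.
With n = 3, Ecell = −(0.0592/3)·log([dilute]/[conc]) = −(0.0592/3)·log(0.428/2.4) = +0.015 V.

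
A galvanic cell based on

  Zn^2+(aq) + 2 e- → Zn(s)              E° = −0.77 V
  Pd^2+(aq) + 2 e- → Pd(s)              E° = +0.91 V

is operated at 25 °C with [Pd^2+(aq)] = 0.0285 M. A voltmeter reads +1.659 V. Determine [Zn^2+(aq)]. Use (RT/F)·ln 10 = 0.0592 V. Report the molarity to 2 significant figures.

The Pd²⁺/Pd couple has the larger reduction potential, so it is the cathode: E°cell = +0.91 − (−0.77) = +1.68 V and n = 2.
Rearranging E = E° − (0.0592/n)·log Q gives log Q = 2(+1.68 − (+1.659))/0.0592 = 0.709.
Balancing electrons gives Pd^2+(aq) + Zn(s) → Pd(s) + Zn^2+(aq); thus Q = [Zn^2+(aq)] / [Pd^2+(aq)].
Substituting the known concentrations and solving, log [Zn^2+(aq)] = −0.836 and [Zn^2+(aq)] = 0.15 M.

0.15 M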